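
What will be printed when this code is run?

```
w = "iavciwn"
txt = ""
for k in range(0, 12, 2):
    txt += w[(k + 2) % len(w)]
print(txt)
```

vinacw

k=0: add w[2]='v' → 'v'
k=2: add w[4]='i' → 'vi'
k=4: add w[6]='n' → 'vin'
k=6: add w[1]='a' → 'vina'
k=8: add w[3]='c' → 'vinac'
k=10: add w[5]='w' → 'vinacw'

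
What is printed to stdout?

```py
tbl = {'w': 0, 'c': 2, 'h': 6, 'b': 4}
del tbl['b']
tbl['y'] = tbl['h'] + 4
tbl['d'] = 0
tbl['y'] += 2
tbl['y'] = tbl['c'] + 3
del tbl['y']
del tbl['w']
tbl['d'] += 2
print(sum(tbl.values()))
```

10

del 'b' → {'w': 0, 'c': 2, 'h': 6}
tbl['y'] = tbl['h']+4 = 10 → {'w': 0, 'c': 2, 'h': 6, 'y': 10}
tbl['d'] = 0 → {'w': 0, 'c': 2, 'h': 6, 'y': 10, 'd': 0}
tbl['y'] = 10+2 = 12 → {'w': 0, 'c': 2, 'h': 6, 'y': 12, 'd': 0}
tbl['y'] = tbl['c']+3 = 5 → {'w': 0, 'c': 2, 'h': 6, 'y': 5, 'd': 0}
del 'y' → {'w': 0, 'c': 2, 'h': 6, 'd': 0}
del 'w' → {'c': 2, 'h': 6, 'd': 0}
tbl['d'] = 0+2 = 2 → {'c': 2, 'h': 6, 'd': 2}
sum of values = 10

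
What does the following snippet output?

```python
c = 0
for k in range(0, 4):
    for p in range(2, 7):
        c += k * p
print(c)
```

k=0,p=2: c = 0+0 = 0
k=0,p=3: c = 0+0 = 0
k=0,p=4: c = 0+0 = 0
k=0,p=5: c = 0+0 = 0
k=0,p=6: c = 0+0 = 0
k=1,p=2: c = 0+2 = 2
k=1,p=3: c = 2+3 = 5
k=1,p=4: c = 5+4 = 9
k=1,p=5: c = 9+5 = 14
k=1,p=6: c = 14+6 = 20
k=2,p=2: c = 20+4 = 24
k=2,p=3: c = 24+6 = 30
k=2,p=4: c = 30+8 = 38
k=2,p=5: c = 38+10 = 48
k=2,p=6: c = 48+12 = 60
k=3,p=2: c = 60+6 = 66
k=3,p=3: c = 66+9 = 75
k=3,p=4: c = 75+12 = 87
k=3,p=5: c = 87+15 = 102
k=3,p=6: c = 102+18 = 120

120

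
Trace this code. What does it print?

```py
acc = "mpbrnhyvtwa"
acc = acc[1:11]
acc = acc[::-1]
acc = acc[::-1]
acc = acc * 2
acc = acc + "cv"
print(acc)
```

pbrnhyvtwapbrnhyvtwacv

slice [1:11] → 'pbrnhyvtwa'
reverse → 'awtvyhnrbp'
reverse → 'pbrnhyvtwa'
repeat ×2 → 'pbrnhyvtwapbrnhyvtwa'
+ 'cv' → 'pbrnhyvtwapbrnhyvtwacv'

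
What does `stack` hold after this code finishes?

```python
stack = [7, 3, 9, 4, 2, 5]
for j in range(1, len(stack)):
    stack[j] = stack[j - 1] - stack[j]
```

[7, 4, -5, -9, -11, -16]

j=1: stack[1] = 7-3 = 4 → [7, 4, 9, 4, 2, 5]
j=2: stack[2] = 4-9 = -5 → [7, 4, -5, 4, 2, 5]
j=3: stack[3] = (-5)-4 = -9 → [7, 4, -5, -9, 2, 5]
j=4: stack[4] = (-9)-2 = -11 → [7, 4, -5, -9, -11, 5]
j=5: stack[5] = (-11)-5 = -16 → [7, 4, -5, -9, -11, -16]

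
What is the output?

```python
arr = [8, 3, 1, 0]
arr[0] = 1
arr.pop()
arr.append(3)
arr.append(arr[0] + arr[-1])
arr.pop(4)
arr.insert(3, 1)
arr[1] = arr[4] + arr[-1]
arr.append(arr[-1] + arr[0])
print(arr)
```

[1, 6, 1, 1, 3, 4]

arr[0] = 1 → [1, 3, 1, 0]
pop() removes 0 → [1, 3, 1]
append 3 → [1, 3, 1, 3]
append arr[0]+arr[-1] = 1+3 = 4 → [1, 3, 1, 3, 4]
pop(4) removes 4 → [1, 3, 1, 3]
insert 1 at 3 → [1, 3, 1, 1, 3]
arr[1] = arr[4]+arr[-1] = 3+3 = 6 → [1, 6, 1, 1, 3]
append arr[-1]+arr[0] = 3+1 = 4 → [1, 6, 1, 1, 3, 4]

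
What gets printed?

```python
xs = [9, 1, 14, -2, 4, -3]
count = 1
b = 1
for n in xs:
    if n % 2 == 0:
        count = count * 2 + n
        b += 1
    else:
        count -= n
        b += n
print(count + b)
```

-2

n=9: not even, count = 1-9 = -8; b=10
n=1: not even, count = (-8)-1 = -9; b=11
n=14: even, count = (-9)*2+14 = -4; b=12
n=-2: even, count = (-4)*2+(-2) = -10; b=13
n=4: even, count = (-10)*2+4 = -16; b=14
n=-3: not even, count = (-16)-(-3) = -13; b=11
count+b = (-13)+11 = -2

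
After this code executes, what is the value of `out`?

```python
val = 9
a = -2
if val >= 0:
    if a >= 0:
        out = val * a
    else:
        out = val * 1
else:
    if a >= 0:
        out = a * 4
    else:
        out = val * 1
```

val=9, a=-2
val >= 0 is True; a >= 0 is False
→ out = val * 1 = 9

9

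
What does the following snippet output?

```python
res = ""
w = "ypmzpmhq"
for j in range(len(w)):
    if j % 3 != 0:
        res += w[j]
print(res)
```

j=0: skip
j=1: add 'p' → 'p'
j=2: add 'm' → 'pm'
j=3: skip
j=4: add 'p' → 'pmp'
j=5: add 'm' → 'pmpm'
j=6: skip
j=7: add 'q' → 'pmpmq'

pmpmq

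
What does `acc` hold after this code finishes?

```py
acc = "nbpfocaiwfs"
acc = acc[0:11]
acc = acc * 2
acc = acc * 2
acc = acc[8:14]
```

'wfsnbp'

slice [0:11] → 'nbpfocaiwfs'
repeat ×2 → 'nbpfocaiwfsnbpfocaiwfs'
repeat ×2 → 'nbpfocaiwfsnbpfocaiwfsnbpfocaiwfsnbpfocaiwfs'
slice [8:14] → 'wfsnbp'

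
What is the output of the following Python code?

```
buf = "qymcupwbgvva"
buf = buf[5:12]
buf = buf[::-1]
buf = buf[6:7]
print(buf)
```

slice [5:12] → 'pwbgvva'
reverse → 'avvgbwp'
slice [6:7] → 'p'

p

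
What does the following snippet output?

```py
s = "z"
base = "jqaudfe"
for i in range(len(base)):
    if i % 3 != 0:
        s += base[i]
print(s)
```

i=0: skip
i=1: add 'q' → 'zq'
i=2: add 'a' → 'zqa'
i=3: skip
i=4: add 'd' → 'zqad'
i=5: add 'f' → 'zqadf'
i=6: skip

zqadf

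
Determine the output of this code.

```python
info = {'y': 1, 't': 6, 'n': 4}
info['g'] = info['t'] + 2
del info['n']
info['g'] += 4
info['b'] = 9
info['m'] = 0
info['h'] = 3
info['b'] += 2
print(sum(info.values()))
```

33

info['g'] = info['t']+2 = 8 → {'y': 1, 't': 6, 'n': 4, 'g': 8}
del 'n' → {'y': 1, 't': 6, 'g': 8}
info['g'] = 8+4 = 12 → {'y': 1, 't': 6, 'g': 12}
info['b'] = 9 → {'y': 1, 't': 6, 'g': 12, 'b': 9}
info['m'] = 0 → {'y': 1, 't': 6, 'g': 12, 'b': 9, 'm': 0}
info['h'] = 3 → {'y': 1, 't': 6, 'g': 12, 'b': 9, 'm': 0, 'h': 3}
info['b'] = 9+2 = 11 → {'y': 1, 't': 6, 'g': 12, 'b': 11, 'm': 0, 'h': 3}
sum of values = 33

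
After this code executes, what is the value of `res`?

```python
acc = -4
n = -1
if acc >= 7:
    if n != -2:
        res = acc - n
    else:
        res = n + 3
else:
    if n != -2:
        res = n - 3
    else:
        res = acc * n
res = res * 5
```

acc=-4, n=-1
acc >= 7 is False; n != -2 is True
→ res = n - 3 = -4
res = (-4)*5 = -20

-20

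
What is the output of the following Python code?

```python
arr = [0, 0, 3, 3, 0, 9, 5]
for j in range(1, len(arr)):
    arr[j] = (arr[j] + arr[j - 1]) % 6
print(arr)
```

j=1: arr[1] = (0+0)%6 = 0 → [0, 0, 3, 3, 0, 9, 5]
j=2: arr[2] = (3+0)%6 = 3 → [0, 0, 3, 3, 0, 9, 5]
j=3: arr[3] = (3+3)%6 = 0 → [0, 0, 3, 0, 0, 9, 5]
j=4: arr[4] = (0+0)%6 = 0 → [0, 0, 3, 0, 0, 9, 5]
j=5: arr[5] = (9+0)%6 = 3 → [0, 0, 3, 0, 0, 3, 5]
j=6: arr[6] = (5+3)%6 = 2 → [0, 0, 3, 0, 0, 3, 2]

[0, 0, 3, 0, 0, 3, 2]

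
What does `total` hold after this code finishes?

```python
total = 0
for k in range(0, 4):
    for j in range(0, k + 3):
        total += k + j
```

66

k=0,j=0: total = 0+0 = 0
k=0,j=1: total = 0+1 = 1
k=0,j=2: total = 1+2 = 3
k=1,j=0: total = 3+1 = 4
k=1,j=1: total = 4+2 = 6
k=1,j=2: total = 6+3 = 9
k=1,j=3: total = 9+4 = 13
k=2,j=0: total = 13+2 = 15
k=2,j=1: total = 15+3 = 18
k=2,j=2: total = 18+4 = 22
k=2,j=3: total = 22+5 = 27
k=2,j=4: total = 27+6 = 33
k=3,j=0: total = 33+3 = 36
k=3,j=1: total = 36+4 = 40
k=3,j=2: total = 40+5 = 45
k=3,j=3: total = 45+6 = 51
k=3,j=4: total = 51+7 = 58
k=3,j=5: total = 58+8 = 66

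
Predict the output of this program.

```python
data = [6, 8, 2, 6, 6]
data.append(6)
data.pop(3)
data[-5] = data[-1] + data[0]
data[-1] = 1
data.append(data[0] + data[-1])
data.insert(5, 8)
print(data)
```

append 6 → [6, 8, 2, 6, 6, 6]
pop(3) removes 6 → [6, 8, 2, 6, 6]
data[-5] = data[-1]+data[0] = 6+6 = 12 → [12, 8, 2, 6, 6]
data[-1] = 1 → [12, 8, 2, 6, 1]
append data[0]+data[-1] = 12+1 = 13 → [12, 8, 2, 6, 1, 13]
insert 8 at 5 → [12, 8, 2, 6, 1, 8, 13]

[12, 8, 2, 6, 1, 8, 13]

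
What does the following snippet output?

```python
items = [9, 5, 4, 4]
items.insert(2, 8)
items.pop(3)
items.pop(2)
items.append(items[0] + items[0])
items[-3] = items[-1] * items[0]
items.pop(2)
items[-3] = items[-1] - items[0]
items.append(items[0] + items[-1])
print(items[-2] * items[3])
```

insert 8 at 2 → [9, 5, 8, 4, 4]
pop(3) removes 4 → [9, 5, 8, 4]
pop(2) removes 8 → [9, 5, 4]
append items[0]+items[0] = 9+9 = 18 → [9, 5, 4, 18]
items[-3] = items[-1]*items[0] = 18*9 = 162 → [9, 162, 4, 18]
pop(2) removes 4 → [9, 162, 18]
items[-3] = items[-1]-items[0] = 18-9 = 9 → [9, 162, 18]
append items[0]+items[-1] = 9+18 = 27 → [9, 162, 18, 27]
items[-2]*items[3] = 18*27 = 486

486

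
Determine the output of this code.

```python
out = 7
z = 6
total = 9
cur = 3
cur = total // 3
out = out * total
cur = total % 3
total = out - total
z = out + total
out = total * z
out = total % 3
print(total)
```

cur = 9//3 = 3
out = 7*9 = 63
cur = 9%3 = 0
total = 63-9 = 54
z = 63+54 = 117
out = 54*117 = 6318
out = 54%3 = 0

54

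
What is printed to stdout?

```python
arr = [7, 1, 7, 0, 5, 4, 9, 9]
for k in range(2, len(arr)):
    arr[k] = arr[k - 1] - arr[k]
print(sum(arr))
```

-87

k=2: arr[2] = 1-7 = -6 → [7, 1, -6, 0, 5, 4, 9, 9]
k=3: arr[3] = (-6)-0 = -6 → [7, 1, -6, -6, 5, 4, 9, 9]
k=4: arr[4] = (-6)-5 = -11 → [7, 1, -6, -6, -11, 4, 9, 9]
k=5: arr[5] = (-11)-4 = -15 → [7, 1, -6, -6, -11, -15, 9, 9]
k=6: arr[6] = (-15)-9 = -24 → [7, 1, -6, -6, -11, -15, -24, 9]
k=7: arr[7] = (-24)-9 = -33 → [7, 1, -6, -6, -11, -15, -24, -33]
sum = -87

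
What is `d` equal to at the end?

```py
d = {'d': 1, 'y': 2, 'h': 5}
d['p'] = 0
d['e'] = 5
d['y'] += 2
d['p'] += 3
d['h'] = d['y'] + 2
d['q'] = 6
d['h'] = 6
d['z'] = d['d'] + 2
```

{'d': 1, 'y': 4, 'h': 6, 'p': 3, 'e': 5, 'q': 6, 'z': 3}

d['p'] = 0 → {'d': 1, 'y': 2, 'h': 5, 'p': 0}
d['e'] = 5 → {'d': 1, 'y': 2, 'h': 5, 'p': 0, 'e': 5}
d['y'] = 2+2 = 4 → {'d': 1, 'y': 4, 'h': 5, 'p': 0, 'e': 5}
d['p'] = 0+3 = 3 → {'d': 1, 'y': 4, 'h': 5, 'p': 3, 'e': 5}
d['h'] = d['y']+2 = 6 → {'d': 1, 'y': 4, 'h': 6, 'p': 3, 'e': 5}
d['q'] = 6 → {'d': 1, 'y': 4, 'h': 6, 'p': 3, 'e': 5, 'q': 6}
d['h'] = 6 → {'d': 1, 'y': 4, 'h': 6, 'p': 3, 'e': 5, 'q': 6}
d['z'] = d['d']+2 = 3 → {'d': 1, 'y': 4, 'h': 6, 'p': 3, 'e': 5, 'q': 6, 'z': 3}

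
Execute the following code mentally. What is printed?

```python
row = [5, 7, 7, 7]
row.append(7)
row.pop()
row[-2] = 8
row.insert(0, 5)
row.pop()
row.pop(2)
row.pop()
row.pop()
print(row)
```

[5]

append 7 → [5, 7, 7, 7, 7]
pop() removes 7 → [5, 7, 7, 7]
row[-2] = 8 → [5, 7, 8, 7]
insert 5 at 0 → [5, 5, 7, 8, 7]
pop() removes 7 → [5, 5, 7, 8]
pop(2) removes 7 → [5, 5, 8]
pop() removes 8 → [5, 5]
pop() removes 5 → [5]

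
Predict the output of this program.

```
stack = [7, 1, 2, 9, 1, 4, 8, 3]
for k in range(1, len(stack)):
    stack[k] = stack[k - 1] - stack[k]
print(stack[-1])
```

k=1: stack[1] = 7-1 = 6 → [7, 6, 2, 9, 1, 4, 8, 3]
k=2: stack[2] = 6-2 = 4 → [7, 6, 4, 9, 1, 4, 8, 3]
k=3: stack[3] = 4-9 = -5 → [7, 6, 4, -5, 1, 4, 8, 3]
k=4: stack[4] = (-5)-1 = -6 → [7, 6, 4, -5, -6, 4, 8, 3]
k=5: stack[5] = (-6)-4 = -10 → [7, 6, 4, -5, -6, -10, 8, 3]
k=6: stack[6] = (-10)-8 = -18 → [7, 6, 4, -5, -6, -10, -18, 3]
k=7: stack[7] = (-18)-3 = -21 → [7, 6, 4, -5, -6, -10, -18, -21]

-21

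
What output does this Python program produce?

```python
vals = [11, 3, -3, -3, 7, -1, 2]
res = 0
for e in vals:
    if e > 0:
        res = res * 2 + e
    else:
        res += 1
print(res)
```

e=11: >0, res = 0*2+11 = 11
e=3: >0, res = 11*2+3 = 25
e=-3: not >0, res = 25+1 = 26
e=-3: not >0, res = 26+1 = 27
e=7: >0, res = 27*2+7 = 61
e=-1: not >0, res = 61+1 = 62
e=2: >0, res = 62*2+2 = 126

126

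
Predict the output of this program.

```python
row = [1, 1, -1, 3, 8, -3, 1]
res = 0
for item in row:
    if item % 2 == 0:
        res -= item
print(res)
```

item=1: not even
item=1: not even
item=-1: not even
item=3: not even
item=8: even, res = 0-8 = -8
item=-3: not even
item=1: not even

-8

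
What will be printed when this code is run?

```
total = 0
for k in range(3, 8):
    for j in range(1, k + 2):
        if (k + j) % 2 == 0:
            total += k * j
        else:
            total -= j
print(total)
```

202

k=3,j=1: even sum, total = 0+3 = 3
k=3,j=2: odd sum, total = 3-2 = 1
k=3,j=3: even sum, total = 1+9 = 10
k=3,j=4: odd sum, total = 10-4 = 6
k=4,j=1: odd sum, total = 6-1 = 5
k=4,j=2: even sum, total = 5+8 = 13
k=4,j=3: odd sum, total = 13-3 = 10
k=4,j=4: even sum, total = 10+16 = 26
k=4,j=5: odd sum, total = 26-5 = 21
k=5,j=1: even sum, total = 21+5 = 26
k=5,j=2: odd sum, total = 26-2 = 24
k=5,j=3: even sum, total = 24+15 = 39
k=5,j=4: odd sum, total = 39-4 = 35
k=5,j=5: even sum, total = 35+25 = 60
k=5,j=6: odd sum, total = 60-6 = 54
k=6,j=1: odd sum, total = 54-1 = 53
k=6,j=2: even sum, total = 53+12 = 65
k=6,j=3: odd sum, total = 65-3 = 62
k=6,j=4: even sum, total = 62+24 = 86
k=6,j=5: odd sum, total = 86-5 = 81
k=6,j=6: even sum, total = 81+36 = 117
k=6,j=7: odd sum, total = 117-7 = 110
k=7,j=1: even sum, total = 110+7 = 117
k=7,j=2: odd sum, total = 117-2 = 115
k=7,j=3: even sum, total = 115+21 = 136
k=7,j=4: odd sum, total = 136-4 = 132
k=7,j=5: even sum, total = 132+35 = 167
k=7,j=6: odd sum, total = 167-6 = 161
k=7,j=7: even sum, total = 161+49 = 210
k=7,j=8: odd sum, total = 210-8 = 202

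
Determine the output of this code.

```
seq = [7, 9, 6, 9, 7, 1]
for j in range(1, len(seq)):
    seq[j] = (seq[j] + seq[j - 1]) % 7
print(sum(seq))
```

20

j=1: seq[1] = (9+7)%7 = 2 → [7, 2, 6, 9, 7, 1]
j=2: seq[2] = (6+2)%7 = 1 → [7, 2, 1, 9, 7, 1]
j=3: seq[3] = (9+1)%7 = 3 → [7, 2, 1, 3, 7, 1]
j=4: seq[4] = (7+3)%7 = 3 → [7, 2, 1, 3, 3, 1]
j=5: seq[5] = (1+3)%7 = 4 → [7, 2, 1, 3, 3, 4]
sum = 20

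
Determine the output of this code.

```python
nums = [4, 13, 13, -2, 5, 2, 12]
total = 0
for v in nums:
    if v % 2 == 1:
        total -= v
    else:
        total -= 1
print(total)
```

v=4: not odd, total = 0-1 = -1
v=13: odd, total = (-1)-13 = -14
v=13: odd, total = (-14)-13 = -27
v=-2: not odd, total = (-27)-1 = -28
v=5: odd, total = (-28)-5 = -33
v=2: not odd, total = (-33)-1 = -34
v=12: not odd, total = (-34)-1 = -35

-35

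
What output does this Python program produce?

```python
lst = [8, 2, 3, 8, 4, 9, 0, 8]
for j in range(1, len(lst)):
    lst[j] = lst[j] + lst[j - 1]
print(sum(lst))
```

j=1: lst[1] = 2+8 = 10 → [8, 10, 3, 8, 4, 9, 0, 8]
j=2: lst[2] = 3+10 = 13 → [8, 10, 13, 8, 4, 9, 0, 8]
j=3: lst[3] = 8+13 = 21 → [8, 10, 13, 21, 4, 9, 0, 8]
j=4: lst[4] = 4+21 = 25 → [8, 10, 13, 21, 25, 9, 0, 8]
j=5: lst[5] = 9+25 = 34 → [8, 10, 13, 21, 25, 34, 0, 8]
j=6: lst[6] = 0+34 = 34 → [8, 10, 13, 21, 25, 34, 34, 8]
j=7: lst[7] = 8+34 = 42 → [8, 10, 13, 21, 25, 34, 34, 42]
sum = 187

187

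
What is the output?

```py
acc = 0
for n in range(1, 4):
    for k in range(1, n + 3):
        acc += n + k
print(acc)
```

57

n=1,k=1: acc = 0+2 = 2
n=1,k=2: acc = 2+3 = 5
n=1,k=3: acc = 5+4 = 9
n=2,k=1: acc = 9+3 = 12
n=2,k=2: acc = 12+4 = 16
n=2,k=3: acc = 16+5 = 21
n=2,k=4: acc = 21+6 = 27
n=3,k=1: acc = 27+4 = 31
n=3,k=2: acc = 31+5 = 36
n=3,k=3: acc = 36+6 = 42
n=3,k=4: acc = 42+7 = 49
n=3,k=5: acc = 49+8 = 57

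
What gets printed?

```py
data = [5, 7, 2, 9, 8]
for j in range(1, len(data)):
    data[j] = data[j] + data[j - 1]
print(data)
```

[5, 12, 14, 23, 31]

j=1: data[1] = 7+5 = 12 → [5, 12, 2, 9, 8]
j=2: data[2] = 2+12 = 14 → [5, 12, 14, 9, 8]
j=3: data[3] = 9+14 = 23 → [5, 12, 14, 23, 8]
j=4: data[4] = 8+23 = 31 → [5, 12, 14, 23, 31]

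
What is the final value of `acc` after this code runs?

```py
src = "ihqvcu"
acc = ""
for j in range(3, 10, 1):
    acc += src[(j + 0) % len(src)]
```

'vcuihqv'

j=3: add src[3]='v' → 'v'
j=4: add src[4]='c' → 'vc'
j=5: add src[5]='u' → 'vcu'
j=6: add src[0]='i' → 'vcui'
j=7: add src[1]='h' → 'vcuih'
j=8: add src[2]='q' → 'vcuihq'
j=9: add src[3]='v' → 'vcuihqv'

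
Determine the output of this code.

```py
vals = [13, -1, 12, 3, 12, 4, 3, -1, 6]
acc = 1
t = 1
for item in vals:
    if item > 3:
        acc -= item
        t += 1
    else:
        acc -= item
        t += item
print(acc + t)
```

item=13: >3, acc = 1-13 = -12; t=2
item=-1: not >3, acc = (-12)-(-1) = -11; t=1
item=12: >3, acc = (-11)-12 = -23; t=2
item=3: not >3, acc = (-23)-3 = -26; t=5
item=12: >3, acc = (-26)-12 = -38; t=6
item=4: >3, acc = (-38)-4 = -42; t=7
item=3: not >3, acc = (-42)-3 = -45; t=10
item=-1: not >3, acc = (-45)-(-1) = -44; t=9
item=6: >3, acc = (-44)-6 = -50; t=10
acc+t = (-50)+10 = -40

-40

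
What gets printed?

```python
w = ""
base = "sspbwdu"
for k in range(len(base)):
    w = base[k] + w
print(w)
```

udwbpss

k=0: prepend 's' → 's'
k=1: prepend 's' → 'ss'
k=2: prepend 'p' → 'pss'
k=3: prepend 'b' → 'bpss'
k=4: prepend 'w' → 'wbpss'
k=5: prepend 'd' → 'dwbpss'
k=6: prepend 'u' → 'udwbpss'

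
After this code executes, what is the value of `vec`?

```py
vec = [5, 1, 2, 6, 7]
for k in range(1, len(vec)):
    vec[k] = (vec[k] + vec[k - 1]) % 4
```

[5, 2, 0, 2, 1]

k=1: vec[1] = (1+5)%4 = 2 → [5, 2, 2, 6, 7]
k=2: vec[2] = (2+2)%4 = 0 → [5, 2, 0, 6, 7]
k=3: vec[3] = (6+0)%4 = 2 → [5, 2, 0, 2, 7]
k=4: vec[4] = (7+2)%4 = 1 → [5, 2, 0, 2, 1]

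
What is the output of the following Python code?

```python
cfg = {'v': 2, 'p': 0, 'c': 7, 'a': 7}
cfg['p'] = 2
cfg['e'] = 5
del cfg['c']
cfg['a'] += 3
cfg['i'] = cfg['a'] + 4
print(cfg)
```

cfg['p'] = 2 → {'v': 2, 'p': 2, 'c': 7, 'a': 7}
cfg['e'] = 5 → {'v': 2, 'p': 2, 'c': 7, 'a': 7, 'e': 5}
del 'c' → {'v': 2, 'p': 2, 'a': 7, 'e': 5}
cfg['a'] = 7+3 = 10 → {'v': 2, 'p': 2, 'a': 10, 'e': 5}
cfg['i'] = cfg['a']+4 = 14 → {'v': 2, 'p': 2, 'a': 10, 'e': 5, 'i': 14}

{'v': 2, 'p': 2, 'a': 10, 'e': 5, 'i': 14}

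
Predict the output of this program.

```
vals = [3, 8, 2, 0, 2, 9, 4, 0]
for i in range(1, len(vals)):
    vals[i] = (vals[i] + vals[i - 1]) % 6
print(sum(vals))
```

i=1: vals[1] = (8+3)%6 = 5 → [3, 5, 2, 0, 2, 9, 4, 0]
i=2: vals[2] = (2+5)%6 = 1 → [3, 5, 1, 0, 2, 9, 4, 0]
i=3: vals[3] = (0+1)%6 = 1 → [3, 5, 1, 1, 2, 9, 4, 0]
i=4: vals[4] = (2+1)%6 = 3 → [3, 5, 1, 1, 3, 9, 4, 0]
i=5: vals[5] = (9+3)%6 = 0 → [3, 5, 1, 1, 3, 0, 4, 0]
i=6: vals[6] = (4+0)%6 = 4 → [3, 5, 1, 1, 3, 0, 4, 0]
i=7: vals[7] = (0+4)%6 = 4 → [3, 5, 1, 1, 3, 0, 4, 4]
sum = 21

21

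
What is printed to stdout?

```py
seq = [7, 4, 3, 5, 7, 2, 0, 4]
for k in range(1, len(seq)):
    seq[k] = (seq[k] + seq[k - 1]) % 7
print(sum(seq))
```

k=1: seq[1] = (4+7)%7 = 4 → [7, 4, 3, 5, 7, 2, 0, 4]
k=2: seq[2] = (3+4)%7 = 0 → [7, 4, 0, 5, 7, 2, 0, 4]
k=3: seq[3] = (5+0)%7 = 5 → [7, 4, 0, 5, 7, 2, 0, 4]
k=4: seq[4] = (7+5)%7 = 5 → [7, 4, 0, 5, 5, 2, 0, 4]
k=5: seq[5] = (2+5)%7 = 0 → [7, 4, 0, 5, 5, 0, 0, 4]
k=6: seq[6] = (0+0)%7 = 0 → [7, 4, 0, 5, 5, 0, 0, 4]
k=7: seq[7] = (4+0)%7 = 4 → [7, 4, 0, 5, 5, 0, 0, 4]
sum = 25

25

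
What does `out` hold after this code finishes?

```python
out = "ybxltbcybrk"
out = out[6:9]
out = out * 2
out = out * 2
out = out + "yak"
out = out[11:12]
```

'b'

slice [6:9] → 'cyb'
repeat ×2 → 'cybcyb'
repeat ×2 → 'cybcybcybcyb'
+ 'yak' → 'cybcybcybcybyak'
slice [11:12] → 'b'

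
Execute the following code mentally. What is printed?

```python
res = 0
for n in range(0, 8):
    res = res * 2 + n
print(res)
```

247

n=0: res = 0*2+0 = 0
n=1: res = 0*2+1 = 1
n=2: res = 1*2+2 = 4
n=3: res = 4*2+3 = 11
n=4: res = 11*2+4 = 26
n=5: res = 26*2+5 = 57
n=6: res = 57*2+6 = 120
n=7: res = 120*2+7 = 247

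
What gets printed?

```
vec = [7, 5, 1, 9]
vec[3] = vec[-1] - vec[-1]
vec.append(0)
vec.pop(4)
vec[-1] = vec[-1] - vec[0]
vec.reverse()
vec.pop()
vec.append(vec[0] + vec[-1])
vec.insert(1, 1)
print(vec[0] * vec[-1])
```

14

vec[3] = vec[-1]-vec[-1] = 9-9 = 0 → [7, 5, 1, 0]
append 0 → [7, 5, 1, 0, 0]
pop(4) removes 0 → [7, 5, 1, 0]
vec[-1] = vec[-1]-vec[0] = 0-7 = -7 → [7, 5, 1, -7]
reverse → [-7, 1, 5, 7]
pop() removes 7 → [-7, 1, 5]
append vec[0]+vec[-1] = (-7)+5 = -2 → [-7, 1, 5, -2]
insert 1 at 1 → [-7, 1, 1, 5, -2]
vec[0]*vec[-1] = (-7)*(-2) = 14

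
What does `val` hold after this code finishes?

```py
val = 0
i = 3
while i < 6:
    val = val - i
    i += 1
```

i=3: val = 0-3 = -3
i=4: val = (-3)-4 = -7
i=5: val = (-7)-5 = -12

-12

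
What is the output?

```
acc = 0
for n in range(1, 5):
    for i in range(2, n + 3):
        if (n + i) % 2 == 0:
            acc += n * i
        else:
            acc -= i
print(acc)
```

68

n=1,i=2: odd sum, acc = 0-2 = -2
n=1,i=3: even sum, acc = (-2)+3 = 1
n=2,i=2: even sum, acc = 1+4 = 5
n=2,i=3: odd sum, acc = 5-3 = 2
n=2,i=4: even sum, acc = 2+8 = 10
n=3,i=2: odd sum, acc = 10-2 = 8
n=3,i=3: even sum, acc = 8+9 = 17
n=3,i=4: odd sum, acc = 17-4 = 13
n=3,i=5: even sum, acc = 13+15 = 28
n=4,i=2: even sum, acc = 28+8 = 36
n=4,i=3: odd sum, acc = 36-3 = 33
n=4,i=4: even sum, acc = 33+16 = 49
n=4,i=5: odd sum, acc = 49-5 = 44
n=4,i=6: even sum, acc = 44+24 = 68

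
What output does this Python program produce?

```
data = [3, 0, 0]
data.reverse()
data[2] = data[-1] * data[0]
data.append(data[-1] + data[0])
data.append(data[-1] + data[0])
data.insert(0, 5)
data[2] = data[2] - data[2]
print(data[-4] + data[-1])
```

0

reverse → [0, 0, 3]
data[2] = data[-1]*data[0] = 3*0 = 0 → [0, 0, 0]
append data[-1]+data[0] = 0+0 = 0 → [0, 0, 0, 0]
append data[-1]+data[0] = 0+0 = 0 → [0, 0, 0, 0, 0]
insert 5 at 0 → [5, 0, 0, 0, 0, 0]
data[2] = data[2]-data[2] = 0-0 = 0 → [5, 0, 0, 0, 0, 0]
data[-4]+data[-1] = 0+0 = 0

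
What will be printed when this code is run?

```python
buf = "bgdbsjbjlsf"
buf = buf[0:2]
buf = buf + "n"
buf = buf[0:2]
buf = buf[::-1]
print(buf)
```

gb

slice [0:2] → 'bg'
+ 'n' → 'bgn'
slice [0:2] → 'bg'
reverse → 'gb'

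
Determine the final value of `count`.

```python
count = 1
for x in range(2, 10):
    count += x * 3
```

133

x=2: count = 1+2*3 = 7
x=3: count = 7+3*3 = 16
x=4: count = 16+4*3 = 28
x=5: count = 28+5*3 = 43
x=6: count = 43+6*3 = 61
x=7: count = 61+7*3 = 82
x=8: count = 82+8*3 = 106
x=9: count = 106+9*3 = 133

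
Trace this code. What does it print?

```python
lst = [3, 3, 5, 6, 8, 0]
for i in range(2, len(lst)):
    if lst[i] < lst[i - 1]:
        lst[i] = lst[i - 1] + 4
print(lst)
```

[3, 3, 5, 6, 8, 12]

i=2: 5>=3, unchanged → [3, 3, 5, 6, 8, 0]
i=3: 6>=5, unchanged → [3, 3, 5, 6, 8, 0]
i=4: 8>=6, unchanged → [3, 3, 5, 6, 8, 0]
i=5: 0<8, lst[5] = 8+4 = 12 → [3, 3, 5, 6, 8, 12]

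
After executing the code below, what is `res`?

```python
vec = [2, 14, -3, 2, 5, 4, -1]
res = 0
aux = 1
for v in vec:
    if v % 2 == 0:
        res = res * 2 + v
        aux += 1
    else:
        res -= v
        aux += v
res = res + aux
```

89

v=2: even, res = 0*2+2 = 2; aux=2
v=14: even, res = 2*2+14 = 18; aux=3
v=-3: not even, res = 18-(-3) = 21; aux=0
v=2: even, res = 21*2+2 = 44; aux=1
v=5: not even, res = 44-5 = 39; aux=6
v=4: even, res = 39*2+4 = 82; aux=7
v=-1: not even, res = 82-(-1) = 83; aux=6
res+aux = 83+6 = 89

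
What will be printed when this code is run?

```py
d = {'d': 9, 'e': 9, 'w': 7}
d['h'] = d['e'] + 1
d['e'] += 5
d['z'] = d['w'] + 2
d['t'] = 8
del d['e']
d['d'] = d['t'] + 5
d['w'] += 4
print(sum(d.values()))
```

d['h'] = d['e']+1 = 10 → {'d': 9, 'e': 9, 'w': 7, 'h': 10}
d['e'] = 9+5 = 14 → {'d': 9, 'e': 14, 'w': 7, 'h': 10}
d['z'] = d['w']+2 = 9 → {'d': 9, 'e': 14, 'w': 7, 'h': 10, 'z': 9}
d['t'] = 8 → {'d': 9, 'e': 14, 'w': 7, 'h': 10, 'z': 9, 't': 8}
del 'e' → {'d': 9, 'w': 7, 'h': 10, 'z': 9, 't': 8}
d['d'] = d['t']+5 = 13 → {'d': 13, 'w': 7, 'h': 10, 'z': 9, 't': 8}
d['w'] = 7+4 = 11 → {'d': 13, 'w': 11, 'h': 10, 'z': 9, 't': 8}
sum of values = 51

51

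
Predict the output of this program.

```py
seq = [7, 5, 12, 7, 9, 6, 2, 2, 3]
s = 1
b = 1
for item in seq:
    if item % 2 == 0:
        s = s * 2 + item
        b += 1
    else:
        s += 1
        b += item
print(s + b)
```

227

item=7: not even, s = 1+1 = 2; b=8
item=5: not even, s = 2+1 = 3; b=13
item=12: even, s = 3*2+12 = 18; b=14
item=7: not even, s = 18+1 = 19; b=21
item=9: not even, s = 19+1 = 20; b=30
item=6: even, s = 20*2+6 = 46; b=31
item=2: even, s = 46*2+2 = 94; b=32
item=2: even, s = 94*2+2 = 190; b=33
item=3: not even, s = 190+1 = 191; b=36
s+b = 191+36 = 227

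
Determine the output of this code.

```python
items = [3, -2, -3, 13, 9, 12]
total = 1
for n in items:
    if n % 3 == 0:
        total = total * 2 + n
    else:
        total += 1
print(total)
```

n=3: %3==0, total = 1*2+3 = 5
n=-2: not %3==0, total = 5+1 = 6
n=-3: %3==0, total = 6*2+(-3) = 9
n=13: not %3==0, total = 9+1 = 10
n=9: %3==0, total = 10*2+9 = 29
n=12: %3==0, total = 29*2+12 = 70

70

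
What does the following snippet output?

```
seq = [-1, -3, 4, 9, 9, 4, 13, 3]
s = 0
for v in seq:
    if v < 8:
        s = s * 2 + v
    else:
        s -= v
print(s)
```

v=-1: <8, s = 0*2+(-1) = -1
v=-3: <8, s = (-1)*2+(-3) = -5
v=4: <8, s = (-5)*2+4 = -6
v=9: not <8, s = (-6)-9 = -15
v=9: not <8, s = (-15)-9 = -24
v=4: <8, s = (-24)*2+4 = -44
v=13: not <8, s = (-44)-13 = -57
v=3: <8, s = (-57)*2+3 = -111

-111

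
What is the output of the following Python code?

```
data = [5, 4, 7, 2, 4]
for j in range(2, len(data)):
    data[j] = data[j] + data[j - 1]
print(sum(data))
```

50

j=2: data[2] = 7+4 = 11 → [5, 4, 11, 2, 4]
j=3: data[3] = 2+11 = 13 → [5, 4, 11, 13, 4]
j=4: data[4] = 4+13 = 17 → [5, 4, 11, 13, 17]
sum = 50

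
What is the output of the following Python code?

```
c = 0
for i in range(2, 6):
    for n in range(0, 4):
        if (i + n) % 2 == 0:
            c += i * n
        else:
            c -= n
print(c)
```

32

i=2,n=0: even sum, c = 0+0 = 0
i=2,n=1: odd sum, c = 0-1 = -1
i=2,n=2: even sum, c = (-1)+4 = 3
i=2,n=3: odd sum, c = 3-3 = 0
i=3,n=0: odd sum, c = 0-0 = 0
i=3,n=1: even sum, c = 0+3 = 3
i=3,n=2: odd sum, c = 3-2 = 1
i=3,n=3: even sum, c = 1+9 = 10
i=4,n=0: even sum, c = 10+0 = 10
i=4,n=1: odd sum, c = 10-1 = 9
i=4,n=2: even sum, c = 9+8 = 17
i=4,n=3: odd sum, c = 17-3 = 14
i=5,n=0: odd sum, c = 14-0 = 14
i=5,n=1: even sum, c = 14+5 = 19
i=5,n=2: odd sum, c = 19-2 = 17
i=5,n=3: even sum, c = 17+15 = 32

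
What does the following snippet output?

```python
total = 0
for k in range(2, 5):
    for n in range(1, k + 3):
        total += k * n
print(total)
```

k=2,n=1: total = 0+2 = 2
k=2,n=2: total = 2+4 = 6
k=2,n=3: total = 6+6 = 12
k=2,n=4: total = 12+8 = 20
k=3,n=1: total = 20+3 = 23
k=3,n=2: total = 23+6 = 29
k=3,n=3: total = 29+9 = 38
k=3,n=4: total = 38+12 = 50
k=3,n=5: total = 50+15 = 65
k=4,n=1: total = 65+4 = 69
k=4,n=2: total = 69+8 = 77
k=4,n=3: total = 77+12 = 89
k=4,n=4: total = 89+16 = 105
k=4,n=5: total = 105+20 = 125
k=4,n=6: total = 125+24 = 149

149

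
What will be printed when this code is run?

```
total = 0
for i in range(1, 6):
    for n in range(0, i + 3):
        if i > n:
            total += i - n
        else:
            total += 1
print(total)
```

i=1,n=0: 1>0, total = 0+1 = 1
i=1,n=1: not 1>1, total = 1+1 = 2
i=1,n=2: not 1>2, total = 2+1 = 3
i=1,n=3: not 1>3, total = 3+1 = 4
i=2,n=0: 2>0, total = 4+2 = 6
i=2,n=1: 2>1, total = 6+1 = 7
i=2,n=2: not 2>2, total = 7+1 = 8
i=2,n=3: not 2>3, total = 8+1 = 9
i=2,n=4: not 2>4, total = 9+1 = 10
i=3,n=0: 3>0, total = 10+3 = 13
i=3,n=1: 3>1, total = 13+2 = 15
i=3,n=2: 3>2, total = 15+1 = 16
i=3,n=3: not 3>3, total = 16+1 = 17
i=3,n=4: not 3>4, total = 17+1 = 18
i=3,n=5: not 3>5, total = 18+1 = 19
i=4,n=0: 4>0, total = 19+4 = 23
i=4,n=1: 4>1, total = 23+3 = 26
i=4,n=2: 4>2, total = 26+2 = 28
i=4,n=3: 4>3, total = 28+1 = 29
i=4,n=4: not 4>4, total = 29+1 = 30
i=4,n=5: not 4>5, total = 30+1 = 31
i=4,n=6: not 4>6, total = 31+1 = 32
i=5,n=0: 5>0, total = 32+5 = 37
i=5,n=1: 5>1, total = 37+4 = 41
i=5,n=2: 5>2, total = 41+3 = 44
i=5,n=3: 5>3, total = 44+2 = 46
i=5,n=4: 5>4, total = 46+1 = 47
i=5,n=5: not 5>5, total = 47+1 = 48
i=5,n=6: not 5>6, total = 48+1 = 49
i=5,n=7: not 5>7, total = 49+1 = 50

50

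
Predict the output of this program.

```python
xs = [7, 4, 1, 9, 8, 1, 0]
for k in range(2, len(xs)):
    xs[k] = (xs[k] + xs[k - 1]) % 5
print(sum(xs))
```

k=2: xs[2] = (1+4)%5 = 0 → [7, 4, 0, 9, 8, 1, 0]
k=3: xs[3] = (9+0)%5 = 4 → [7, 4, 0, 4, 8, 1, 0]
k=4: xs[4] = (8+4)%5 = 2 → [7, 4, 0, 4, 2, 1, 0]
k=5: xs[5] = (1+2)%5 = 3 → [7, 4, 0, 4, 2, 3, 0]
k=6: xs[6] = (0+3)%5 = 3 → [7, 4, 0, 4, 2, 3, 3]
sum = 23

23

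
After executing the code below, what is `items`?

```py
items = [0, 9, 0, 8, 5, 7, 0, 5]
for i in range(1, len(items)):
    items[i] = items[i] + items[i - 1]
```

[0, 9, 9, 17, 22, 29, 29, 34]

i=1: items[1] = 9+0 = 9 → [0, 9, 0, 8, 5, 7, 0, 5]
i=2: items[2] = 0+9 = 9 → [0, 9, 9, 8, 5, 7, 0, 5]
i=3: items[3] = 8+9 = 17 → [0, 9, 9, 17, 5, 7, 0, 5]
i=4: items[4] = 5+17 = 22 → [0, 9, 9, 17, 22, 7, 0, 5]
i=5: items[5] = 7+22 = 29 → [0, 9, 9, 17, 22, 29, 0, 5]
i=6: items[6] = 0+29 = 29 → [0, 9, 9, 17, 22, 29, 29, 5]
i=7: items[7] = 5+29 = 34 → [0, 9, 9, 17, 22, 29, 29, 34]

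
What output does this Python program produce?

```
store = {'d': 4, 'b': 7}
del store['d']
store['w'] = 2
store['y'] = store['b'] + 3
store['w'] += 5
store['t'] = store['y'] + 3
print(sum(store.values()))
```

del 'd' → {'b': 7}
store['w'] = 2 → {'b': 7, 'w': 2}
store['y'] = store['b']+3 = 10 → {'b': 7, 'w': 2, 'y': 10}
store['w'] = 2+5 = 7 → {'b': 7, 'w': 7, 'y': 10}
store['t'] = store['y']+3 = 13 → {'b': 7, 'w': 7, 'y': 10, 't': 13}
sum of values = 37

37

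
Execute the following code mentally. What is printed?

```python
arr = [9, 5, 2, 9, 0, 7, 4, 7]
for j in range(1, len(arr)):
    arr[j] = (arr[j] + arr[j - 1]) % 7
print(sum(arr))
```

j=1: arr[1] = (5+9)%7 = 0 → [9, 0, 2, 9, 0, 7, 4, 7]
j=2: arr[2] = (2+0)%7 = 2 → [9, 0, 2, 9, 0, 7, 4, 7]
j=3: arr[3] = (9+2)%7 = 4 → [9, 0, 2, 4, 0, 7, 4, 7]
j=4: arr[4] = (0+4)%7 = 4 → [9, 0, 2, 4, 4, 7, 4, 7]
j=5: arr[5] = (7+4)%7 = 4 → [9, 0, 2, 4, 4, 4, 4, 7]
j=6: arr[6] = (4+4)%7 = 1 → [9, 0, 2, 4, 4, 4, 1, 7]
j=7: arr[7] = (7+1)%7 = 1 → [9, 0, 2, 4, 4, 4, 1, 1]
sum = 25

25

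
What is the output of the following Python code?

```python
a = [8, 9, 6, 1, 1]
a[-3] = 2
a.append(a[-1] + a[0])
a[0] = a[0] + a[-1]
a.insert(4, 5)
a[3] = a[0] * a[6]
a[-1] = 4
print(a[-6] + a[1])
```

a[-3] = 2 → [8, 9, 2, 1, 1]
append a[-1]+a[0] = 1+8 = 9 → [8, 9, 2, 1, 1, 9]
a[0] = a[0]+a[-1] = 8+9 = 17 → [17, 9, 2, 1, 1, 9]
insert 5 at 4 → [17, 9, 2, 1, 5, 1, 9]
a[3] = a[0]*a[6] = 17*9 = 153 → [17, 9, 2, 153, 5, 1, 9]
a[-1] = 4 → [17, 9, 2, 153, 5, 1, 4]
a[-6]+a[1] = 9+9 = 18

18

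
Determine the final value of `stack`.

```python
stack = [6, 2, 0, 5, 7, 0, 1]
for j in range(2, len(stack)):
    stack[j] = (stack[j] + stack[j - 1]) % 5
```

j=2: stack[2] = (0+2)%5 = 2 → [6, 2, 2, 5, 7, 0, 1]
j=3: stack[3] = (5+2)%5 = 2 → [6, 2, 2, 2, 7, 0, 1]
j=4: stack[4] = (7+2)%5 = 4 → [6, 2, 2, 2, 4, 0, 1]
j=5: stack[5] = (0+4)%5 = 4 → [6, 2, 2, 2, 4, 4, 1]
j=6: stack[6] = (1+4)%5 = 0 → [6, 2, 2, 2, 4, 4, 0]

[6, 2, 2, 2, 4, 4, 0]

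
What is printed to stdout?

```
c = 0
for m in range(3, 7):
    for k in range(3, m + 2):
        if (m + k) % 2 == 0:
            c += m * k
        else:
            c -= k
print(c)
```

88

m=3,k=3: even sum, c = 0+9 = 9
m=3,k=4: odd sum, c = 9-4 = 5
m=4,k=3: odd sum, c = 5-3 = 2
m=4,k=4: even sum, c = 2+16 = 18
m=4,k=5: odd sum, c = 18-5 = 13
m=5,k=3: even sum, c = 13+15 = 28
m=5,k=4: odd sum, c = 28-4 = 24
m=5,k=5: even sum, c = 24+25 = 49
m=5,k=6: odd sum, c = 49-6 = 43
m=6,k=3: odd sum, c = 43-3 = 40
m=6,k=4: even sum, c = 40+24 = 64
m=6,k=5: odd sum, c = 64-5 = 59
m=6,k=6: even sum, c = 59+36 = 95
m=6,k=7: odd sum, c = 95-7 = 88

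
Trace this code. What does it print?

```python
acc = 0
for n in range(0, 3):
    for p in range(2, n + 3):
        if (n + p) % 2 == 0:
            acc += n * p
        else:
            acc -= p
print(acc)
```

10

n=0,p=2: even sum, acc = 0+0 = 0
n=1,p=2: odd sum, acc = 0-2 = -2
n=1,p=3: even sum, acc = (-2)+3 = 1
n=2,p=2: even sum, acc = 1+4 = 5
n=2,p=3: odd sum, acc = 5-3 = 2
n=2,p=4: even sum, acc = 2+8 = 10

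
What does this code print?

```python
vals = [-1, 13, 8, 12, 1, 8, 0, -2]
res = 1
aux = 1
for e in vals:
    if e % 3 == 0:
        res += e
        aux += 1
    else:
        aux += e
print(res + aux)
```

43

e=-1: not %3==0; aux=0
e=13: not %3==0; aux=13
e=8: not %3==0; aux=21
e=12: %3==0, res = 1+12 = 13; aux=22
e=1: not %3==0; aux=23
e=8: not %3==0; aux=31
e=0: %3==0, res = 13+0 = 13; aux=32
e=-2: not %3==0; aux=30
res+aux = 13+30 = 43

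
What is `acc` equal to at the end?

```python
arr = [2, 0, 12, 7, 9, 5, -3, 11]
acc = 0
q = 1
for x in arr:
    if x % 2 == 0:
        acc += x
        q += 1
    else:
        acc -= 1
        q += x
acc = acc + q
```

x=2: even, acc = 0+2 = 2; q=2
x=0: even, acc = 2+0 = 2; q=3
x=12: even, acc = 2+12 = 14; q=4
x=7: not even, acc = 14-1 = 13; q=11
x=9: not even, acc = 13-1 = 12; q=20
x=5: not even, acc = 12-1 = 11; q=25
x=-3: not even, acc = 11-1 = 10; q=22
x=11: not even, acc = 10-1 = 9; q=33
acc+q = 9+33 = 42

42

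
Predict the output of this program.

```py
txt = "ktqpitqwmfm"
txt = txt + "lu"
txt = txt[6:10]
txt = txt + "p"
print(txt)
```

qwmfp

+ 'lu' → 'ktqpitqwmfmlu'
slice [6:10] → 'qwmf'
+ 'p' → 'qwmfp'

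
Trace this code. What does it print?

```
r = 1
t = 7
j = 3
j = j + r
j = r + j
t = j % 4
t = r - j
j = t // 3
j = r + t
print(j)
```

j = 3+1 = 4
j = 1+4 = 5
t = 5%4 = 1
t = 1-5 = -4
j = (-4)//3 = -2
j = 1+(-4) = -3

-3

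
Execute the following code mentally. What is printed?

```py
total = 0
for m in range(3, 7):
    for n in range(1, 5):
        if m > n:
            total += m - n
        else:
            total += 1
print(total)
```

m=3,n=1: 3>1, total = 0+2 = 2
m=3,n=2: 3>2, total = 2+1 = 3
m=3,n=3: not 3>3, total = 3+1 = 4
m=3,n=4: not 3>4, total = 4+1 = 5
m=4,n=1: 4>1, total = 5+3 = 8
m=4,n=2: 4>2, total = 8+2 = 10
m=4,n=3: 4>3, total = 10+1 = 11
m=4,n=4: not 4>4, total = 11+1 = 12
m=5,n=1: 5>1, total = 12+4 = 16
m=5,n=2: 5>2, total = 16+3 = 19
m=5,n=3: 5>3, total = 19+2 = 21
m=5,n=4: 5>4, total = 21+1 = 22
m=6,n=1: 6>1, total = 22+5 = 27
m=6,n=2: 6>2, total = 27+4 = 31
m=6,n=3: 6>3, total = 31+3 = 34
m=6,n=4: 6>4, total = 34+2 = 36

36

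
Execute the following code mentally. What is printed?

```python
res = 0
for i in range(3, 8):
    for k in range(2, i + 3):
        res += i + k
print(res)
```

i=3,k=2: res = 0+5 = 5
i=3,k=3: res = 5+6 = 11
i=3,k=4: res = 11+7 = 18
i=3,k=5: res = 18+8 = 26
i=4,k=2: res = 26+6 = 32
i=4,k=3: res = 32+7 = 39
i=4,k=4: res = 39+8 = 47
i=4,k=5: res = 47+9 = 56
i=4,k=6: res = 56+10 = 66
i=5,k=2: res = 66+7 = 73
i=5,k=3: res = 73+8 = 81
i=5,k=4: res = 81+9 = 90
i=5,k=5: res = 90+10 = 100
i=5,k=6: res = 100+11 = 111
i=5,k=7: res = 111+12 = 123
i=6,k=2: res = 123+8 = 131
i=6,k=3: res = 131+9 = 140
i=6,k=4: res = 140+10 = 150
i=6,k=5: res = 150+11 = 161
i=6,k=6: res = 161+12 = 173
i=6,k=7: res = 173+13 = 186
i=6,k=8: res = 186+14 = 200
i=7,k=2: res = 200+9 = 209
i=7,k=3: res = 209+10 = 219
i=7,k=4: res = 219+11 = 230
i=7,k=5: res = 230+12 = 242
i=7,k=6: res = 242+13 = 255
i=7,k=7: res = 255+14 = 269
i=7,k=8: res = 269+15 = 284
i=7,k=9: res = 284+16 = 300

300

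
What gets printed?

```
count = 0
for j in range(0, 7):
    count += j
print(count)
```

21

j=0: count = 0+0 = 0
j=1: count = 0+1 = 1
j=2: count = 1+2 = 3
j=3: count = 3+3 = 6
j=4: count = 6+4 = 10
j=5: count = 10+5 = 15
j=6: count = 15+6 = 21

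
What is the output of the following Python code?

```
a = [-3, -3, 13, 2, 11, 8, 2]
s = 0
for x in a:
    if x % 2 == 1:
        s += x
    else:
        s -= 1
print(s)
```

x=-3: odd, s = 0+(-3) = -3
x=-3: odd, s = (-3)+(-3) = -6
x=13: odd, s = (-6)+13 = 7
x=2: not odd, s = 7-1 = 6
x=11: odd, s = 6+11 = 17
x=8: not odd, s = 17-1 = 16
x=2: not odd, s = 16-1 = 15

15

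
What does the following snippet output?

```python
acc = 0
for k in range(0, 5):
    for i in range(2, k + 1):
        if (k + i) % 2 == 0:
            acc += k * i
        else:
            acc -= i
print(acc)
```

32

k=2,i=2: even sum, acc = 0+4 = 4
k=3,i=2: odd sum, acc = 4-2 = 2
k=3,i=3: even sum, acc = 2+9 = 11
k=4,i=2: even sum, acc = 11+8 = 19
k=4,i=3: odd sum, acc = 19-3 = 16
k=4,i=4: even sum, acc = 16+16 = 32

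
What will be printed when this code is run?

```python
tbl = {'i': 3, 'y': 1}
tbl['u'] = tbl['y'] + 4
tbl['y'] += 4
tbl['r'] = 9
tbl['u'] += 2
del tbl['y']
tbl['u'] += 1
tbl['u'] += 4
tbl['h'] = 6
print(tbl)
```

tbl['u'] = tbl['y']+4 = 5 → {'i': 3, 'y': 1, 'u': 5}
tbl['y'] = 1+4 = 5 → {'i': 3, 'y': 5, 'u': 5}
tbl['r'] = 9 → {'i': 3, 'y': 5, 'u': 5, 'r': 9}
tbl['u'] = 5+2 = 7 → {'i': 3, 'y': 5, 'u': 7, 'r': 9}
del 'y' → {'i': 3, 'u': 7, 'r': 9}
tbl['u'] = 7+1 = 8 → {'i': 3, 'u': 8, 'r': 9}
tbl['u'] = 8+4 = 12 → {'i': 3, 'u': 12, 'r': 9}
tbl['h'] = 6 → {'i': 3, 'u': 12, 'r': 9, 'h': 6}

{'i': 3, 'u': 12, 'r': 9, 'h': 6}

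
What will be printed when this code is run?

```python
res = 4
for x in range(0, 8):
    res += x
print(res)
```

32

x=0: res = 4+0 = 4
x=1: res = 4+1 = 5
x=2: res = 5+2 = 7
x=3: res = 7+3 = 10
x=4: res = 10+4 = 14
x=5: res = 14+5 = 19
x=6: res = 19+6 = 25
x=7: res = 25+7 = 32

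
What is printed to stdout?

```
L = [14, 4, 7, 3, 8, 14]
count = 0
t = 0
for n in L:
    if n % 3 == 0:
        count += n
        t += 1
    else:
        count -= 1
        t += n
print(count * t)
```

n=14: not %3==0, count = 0-1 = -1; t=14
n=4: not %3==0, count = (-1)-1 = -2; t=18
n=7: not %3==0, count = (-2)-1 = -3; t=25
n=3: %3==0, count = (-3)+3 = 0; t=26
n=8: not %3==0, count = 0-1 = -1; t=34
n=14: not %3==0, count = (-1)-1 = -2; t=48
count*t = (-2)*48 = -96

-96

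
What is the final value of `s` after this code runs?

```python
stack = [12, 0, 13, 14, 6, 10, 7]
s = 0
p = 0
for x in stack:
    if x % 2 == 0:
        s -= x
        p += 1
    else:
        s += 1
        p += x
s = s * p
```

x=12: even, s = 0-12 = -12; p=1
x=0: even, s = (-12)-0 = -12; p=2
x=13: not even, s = (-12)+1 = -11; p=15
x=14: even, s = (-11)-14 = -25; p=16
x=6: even, s = (-25)-6 = -31; p=17
x=10: even, s = (-31)-10 = -41; p=18
x=7: not even, s = (-41)+1 = -40; p=25
s*p = (-40)*25 = -1000

-1000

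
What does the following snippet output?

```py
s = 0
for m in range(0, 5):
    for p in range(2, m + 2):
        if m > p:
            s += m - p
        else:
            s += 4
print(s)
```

m=1,p=2: not 1>2, s = 0+4 = 4
m=2,p=2: not 2>2, s = 4+4 = 8
m=2,p=3: not 2>3, s = 8+4 = 12
m=3,p=2: 3>2, s = 12+1 = 13
m=3,p=3: not 3>3, s = 13+4 = 17
m=3,p=4: not 3>4, s = 17+4 = 21
m=4,p=2: 4>2, s = 21+2 = 23
m=4,p=3: 4>3, s = 23+1 = 24
m=4,p=4: not 4>4, s = 24+4 = 28
m=4,p=5: not 4>5, s = 28+4 = 32

32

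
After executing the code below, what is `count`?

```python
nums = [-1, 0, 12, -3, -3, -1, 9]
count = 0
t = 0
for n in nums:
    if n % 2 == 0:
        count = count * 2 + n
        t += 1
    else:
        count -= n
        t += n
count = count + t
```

17

n=-1: not even, count = 0-(-1) = 1; t=-1
n=0: even, count = 1*2+0 = 2; t=0
n=12: even, count = 2*2+12 = 16; t=1
n=-3: not even, count = 16-(-3) = 19; t=-2
n=-3: not even, count = 19-(-3) = 22; t=-5
n=-1: not even, count = 22-(-1) = 23; t=-6
n=9: not even, count = 23-9 = 14; t=3
count+t = 14+3 = 17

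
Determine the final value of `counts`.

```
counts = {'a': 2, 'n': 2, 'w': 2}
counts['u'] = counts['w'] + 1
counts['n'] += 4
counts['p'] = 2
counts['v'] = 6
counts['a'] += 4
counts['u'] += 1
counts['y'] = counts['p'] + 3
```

{'a': 6, 'n': 6, 'w': 2, 'u': 4, 'p': 2, 'v': 6, 'y': 5}

counts['u'] = counts['w']+1 = 3 → {'a': 2, 'n': 2, 'w': 2, 'u': 3}
counts['n'] = 2+4 = 6 → {'a': 2, 'n': 6, 'w': 2, 'u': 3}
counts['p'] = 2 → {'a': 2, 'n': 6, 'w': 2, 'u': 3, 'p': 2}
counts['v'] = 6 → {'a': 2, 'n': 6, 'w': 2, 'u': 3, 'p': 2, 'v': 6}
counts['a'] = 2+4 = 6 → {'a': 6, 'n': 6, 'w': 2, 'u': 3, 'p': 2, 'v': 6}
counts['u'] = 3+1 = 4 → {'a': 6, 'n': 6, 'w': 2, 'u': 4, 'p': 2, 'v': 6}
counts['y'] = counts['p']+3 = 5 → {'a': 6, 'n': 6, 'w': 2, 'u': 4, 'p': 2, 'v': 6, 'y': 5}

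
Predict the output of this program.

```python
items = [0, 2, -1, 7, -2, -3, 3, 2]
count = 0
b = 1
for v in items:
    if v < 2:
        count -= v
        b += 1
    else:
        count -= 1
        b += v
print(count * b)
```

38

v=0: <2, count = 0-0 = 0; b=2
v=2: not <2, count = 0-1 = -1; b=4
v=-1: <2, count = (-1)-(-1) = 0; b=5
v=7: not <2, count = 0-1 = -1; b=12
v=-2: <2, count = (-1)-(-2) = 1; b=13
v=-3: <2, count = 1-(-3) = 4; b=14
v=3: not <2, count = 4-1 = 3; b=17
v=2: not <2, count = 3-1 = 2; b=19
count*b = 2*19 = 38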